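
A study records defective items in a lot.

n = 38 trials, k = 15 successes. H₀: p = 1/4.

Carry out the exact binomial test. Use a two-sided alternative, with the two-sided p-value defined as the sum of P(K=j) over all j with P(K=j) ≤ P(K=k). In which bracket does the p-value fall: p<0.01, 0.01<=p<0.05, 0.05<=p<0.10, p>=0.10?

p-value bracket: 0.05<=p<0.10

Exact binomial: n=38, k=15, p₀=1/4=0.2500
P(X=j) = C(n,j)·p₀^j·(1−p₀)^(n−j); p = Σ P(X=j) over j with P(X=j) ≤ P(X=15)
p-value (two-sided) = 0.05835
→ bracket: 0.05<=p<0.10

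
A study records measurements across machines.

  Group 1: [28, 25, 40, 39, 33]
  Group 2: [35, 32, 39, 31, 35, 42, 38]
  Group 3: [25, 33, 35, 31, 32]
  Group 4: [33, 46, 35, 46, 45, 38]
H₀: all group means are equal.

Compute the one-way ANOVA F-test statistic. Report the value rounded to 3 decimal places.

test statistic = 3.515

Group means [33.00, 36.00, 31.20, 40.50], grand mean 35.478
SSB = Σnᵢ(x̄ᵢ−x̄)² = 275.439; SSW = ΣΣ(x−x̄ᵢ)² = 496.300
MSB = 275.439/3 = 91.8130; MSW = 496.300/19 = 26.1211
F = MSB/MSW = 3.5149
df = (3, 19)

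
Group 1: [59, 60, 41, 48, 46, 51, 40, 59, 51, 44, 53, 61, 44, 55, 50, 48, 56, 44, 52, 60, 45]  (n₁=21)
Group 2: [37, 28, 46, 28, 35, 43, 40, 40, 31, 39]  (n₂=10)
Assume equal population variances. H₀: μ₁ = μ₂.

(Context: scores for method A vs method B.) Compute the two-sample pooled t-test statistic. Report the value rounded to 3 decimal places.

test statistic = 5.654

x̄₁=50.810, s₁=6.645, n₁=21
x̄₂=36.700, s₂=6.147, n₂=10
s_p² = [20·6.645² + 9·6.147²]/29 = 42.1841
SE = √(s_p²·(1/21+1/10)) = 2.4954
t = (50.810−36.700)/2.4954 = 5.6541
df = 29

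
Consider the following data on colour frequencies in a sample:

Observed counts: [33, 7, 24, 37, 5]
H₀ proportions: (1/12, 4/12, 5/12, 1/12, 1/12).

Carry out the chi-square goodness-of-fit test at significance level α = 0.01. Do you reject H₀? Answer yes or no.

reject H₀: yes

n = 106; E_i = n·p_i = [8.83, 35.33, 44.17, 8.83, 8.83]
χ² = (33−8.83)²/8.83 + (7−35.33)²/35.33 + (24−44.17)²/44.17 + (37−8.83)²/8.83 + (5−8.83)²/8.83 = 189.5226
df = 4
p-value (upper-tail) = 0.00000
At α=0.01: p < α → reject H₀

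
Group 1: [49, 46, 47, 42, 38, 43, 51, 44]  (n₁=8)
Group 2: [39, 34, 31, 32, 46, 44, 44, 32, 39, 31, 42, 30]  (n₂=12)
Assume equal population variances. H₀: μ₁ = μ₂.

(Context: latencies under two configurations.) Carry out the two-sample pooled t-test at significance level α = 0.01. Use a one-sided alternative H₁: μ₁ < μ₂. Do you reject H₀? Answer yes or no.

x̄₁=45.000, s₁=4.140, n₁=8
x̄₂=37.000, s₂=5.970, n₂=12
s_p² = [7·4.140² + 11·5.970²]/18 = 28.4444
SE = √(s_p²·(1/8+1/12)) = 2.4343
t = (45.000−37.000)/2.4343 = 3.2863
df = 18
p-value (one-sided, H₁ less) = 0.99795
At α=0.01: p ≥ α → fail to reject H₀

reject H₀: no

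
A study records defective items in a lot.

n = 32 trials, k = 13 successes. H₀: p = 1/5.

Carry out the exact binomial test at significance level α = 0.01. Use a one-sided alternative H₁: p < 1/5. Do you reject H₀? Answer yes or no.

Exact binomial: n=32, k=13, p₀=1/5=0.2000
P(X≤13) from Σ C(n,i)·p₀^i·(1−p₀)^(n−i)
p-value (one-sided, H₁ less) = 0.99805
At α=0.01: p ≥ α → fail to reject H₀

reject H₀: no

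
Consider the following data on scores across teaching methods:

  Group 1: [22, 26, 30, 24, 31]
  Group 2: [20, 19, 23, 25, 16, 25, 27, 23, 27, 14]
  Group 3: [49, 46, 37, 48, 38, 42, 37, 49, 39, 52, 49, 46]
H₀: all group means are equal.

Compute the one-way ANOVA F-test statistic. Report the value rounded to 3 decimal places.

Group means [26.60, 21.90, 44.33], grand mean 32.741
SSB = Σnᵢ(x̄ᵢ−x̄)² = 2976.419; SSW = ΣΣ(x−x̄ᵢ)² = 566.767
MSB = 2976.419/2 = 1488.2093; MSW = 566.767/24 = 23.6153
F = MSB/MSW = 63.0189
df = (2, 24)

test statistic = 63.019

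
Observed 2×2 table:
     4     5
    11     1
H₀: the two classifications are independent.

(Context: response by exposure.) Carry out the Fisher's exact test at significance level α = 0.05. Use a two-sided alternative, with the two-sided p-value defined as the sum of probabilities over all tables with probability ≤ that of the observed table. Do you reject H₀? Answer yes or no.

reject H₀: yes

Margins: r₁=9, r₂=12, c₁=15, c₂=6, n=21
p_obs = C(9,4)·C(12,11)/C(21,15); sum pmf over tables with pmf ≤ p_obs
p-value (two-sided) = 0.04644
At α=0.05: p < α → reject H₀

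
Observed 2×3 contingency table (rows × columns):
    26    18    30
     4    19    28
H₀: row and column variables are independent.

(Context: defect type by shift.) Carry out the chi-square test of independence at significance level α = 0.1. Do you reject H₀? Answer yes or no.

Row totals [74, 51], col totals [30, 37, 58], n=125
χ² = (26−17.76)²/17.76 + (18−21.90)²/21.90 + (30−34.34)²/34.34 + (4−12.24)²/12.24 + (19−15.10)²/15.10 + (28−23.66)²/23.66 = 12.4177
df = 2
p-value (upper-tail) = 0.00201
At α=0.1: p < α → reject H₀

reject H₀: yes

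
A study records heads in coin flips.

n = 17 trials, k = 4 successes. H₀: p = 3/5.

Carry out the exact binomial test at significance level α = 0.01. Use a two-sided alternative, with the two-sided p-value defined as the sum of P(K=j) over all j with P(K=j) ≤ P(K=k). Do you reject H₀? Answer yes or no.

Exact binomial: n=17, k=4, p₀=3/5=0.6000
P(X=j) = C(n,j)·p₀^j·(1−p₀)^(n−j); p = Σ P(X=j) over j with P(X=j) ≤ P(X=4)
p-value (two-sided) = 0.00461
At α=0.01: p < α → reject H₀

reject H₀: yes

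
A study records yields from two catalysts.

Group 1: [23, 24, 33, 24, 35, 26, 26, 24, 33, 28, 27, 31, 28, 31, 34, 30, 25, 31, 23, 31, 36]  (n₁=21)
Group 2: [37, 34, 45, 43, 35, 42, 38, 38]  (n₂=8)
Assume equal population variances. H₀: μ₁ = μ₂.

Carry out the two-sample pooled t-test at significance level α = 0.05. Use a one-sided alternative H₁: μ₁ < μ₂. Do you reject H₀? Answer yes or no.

x̄₁=28.714, s₁=4.149, n₁=21
x̄₂=39.000, s₂=3.928, n₂=8
s_p² = [20·4.149² + 7·3.928²]/27 = 16.7513
SE = √(s_p²·(1/21+1/8)) = 1.7005
t = (28.714−39.000)/1.7005 = -6.0487
df = 27
p-value (one-sided, H₁ less) = 0.00000
At α=0.05: p < α → reject H₀

reject H₀: yes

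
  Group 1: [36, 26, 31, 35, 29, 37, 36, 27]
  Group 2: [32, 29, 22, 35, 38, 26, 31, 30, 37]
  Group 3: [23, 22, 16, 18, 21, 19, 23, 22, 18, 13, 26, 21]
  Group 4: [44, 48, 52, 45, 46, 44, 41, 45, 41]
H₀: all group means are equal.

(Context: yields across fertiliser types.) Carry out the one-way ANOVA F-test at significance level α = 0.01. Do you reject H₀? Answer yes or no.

reject H₀: yes

Group means [32.12, 31.11, 20.17, 45.11], grand mean 31.184
SSB = Σnᵢ(x̄ᵢ−x̄)² = 3209.391; SSW = ΣΣ(x−x̄ᵢ)² = 580.319
MSB = 3209.391/3 = 1069.7970; MSW = 580.319/34 = 17.0682
F = MSB/MSW = 62.6777
df = (3, 34)
p-value (upper-tail) = 0.00000
At α=0.01: p < α → reject H₀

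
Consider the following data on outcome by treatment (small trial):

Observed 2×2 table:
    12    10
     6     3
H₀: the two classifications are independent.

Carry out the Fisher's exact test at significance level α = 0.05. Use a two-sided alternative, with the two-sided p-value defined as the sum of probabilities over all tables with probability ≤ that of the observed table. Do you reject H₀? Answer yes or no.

reject H₀: no

Margins: r₁=22, r₂=9, c₁=18, c₂=13, n=31
p_obs = C(22,12)·C(9,6)/C(31,18); sum pmf over tables with pmf ≤ p_obs
p-value (two-sided) = 0.69613
At α=0.05: p ≥ α → fail to reject H₀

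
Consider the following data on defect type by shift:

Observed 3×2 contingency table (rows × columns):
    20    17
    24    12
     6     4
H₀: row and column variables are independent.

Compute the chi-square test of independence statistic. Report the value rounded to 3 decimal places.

Row totals [37, 36, 10], col totals [50, 33], n=83
χ² = (20−22.29)²/22.29 + (17−14.71)²/14.71 + (24−21.69)²/21.69 + (12−14.31)²/14.31 + (6−6.02)²/6.02 + (4−3.98)²/3.98 = 1.2122
df = 2

test statistic = 1.212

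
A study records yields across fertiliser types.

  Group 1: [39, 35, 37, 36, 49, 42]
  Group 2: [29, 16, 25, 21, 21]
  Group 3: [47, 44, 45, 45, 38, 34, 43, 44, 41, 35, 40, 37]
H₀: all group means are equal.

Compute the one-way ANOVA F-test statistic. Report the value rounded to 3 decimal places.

test statistic = 30.265

Group means [39.67, 22.40, 41.08], grand mean 36.652
SSB = Σnᵢ(x̄ᵢ−x̄)² = 1305.767; SSW = ΣΣ(x−x̄ᵢ)² = 431.450
MSB = 1305.767/2 = 652.8837; MSW = 431.450/20 = 21.5725
F = MSB/MSW = 30.2646
df = (2, 20)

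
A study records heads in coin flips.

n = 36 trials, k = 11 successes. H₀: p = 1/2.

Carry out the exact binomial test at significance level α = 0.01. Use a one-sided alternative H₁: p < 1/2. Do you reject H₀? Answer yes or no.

Exact binomial: n=36, k=11, p₀=1/2=0.5000
P(X≤11) from Σ C(n,i)·p₀^i·(1−p₀)^(n−i)
p-value (one-sided, H₁ less) = 0.01441
At α=0.01: p ≥ α → fail to reject H₀

reject H₀: no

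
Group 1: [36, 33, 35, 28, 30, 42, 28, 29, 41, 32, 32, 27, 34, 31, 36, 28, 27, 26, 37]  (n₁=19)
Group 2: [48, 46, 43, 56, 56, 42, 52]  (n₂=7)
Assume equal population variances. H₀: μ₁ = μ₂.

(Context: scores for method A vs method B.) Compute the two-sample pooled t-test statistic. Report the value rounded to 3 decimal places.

test statistic = -7.587

x̄₁=32.211, s₁=4.709, n₁=19
x̄₂=49.000, s₂=5.802, n₂=7
s_p² = [18·4.709² + 6·5.802²]/24 = 25.0482
SE = √(s_p²·(1/19+1/7)) = 2.2128
t = (32.211−49.000)/2.2128 = -7.5873
df = 24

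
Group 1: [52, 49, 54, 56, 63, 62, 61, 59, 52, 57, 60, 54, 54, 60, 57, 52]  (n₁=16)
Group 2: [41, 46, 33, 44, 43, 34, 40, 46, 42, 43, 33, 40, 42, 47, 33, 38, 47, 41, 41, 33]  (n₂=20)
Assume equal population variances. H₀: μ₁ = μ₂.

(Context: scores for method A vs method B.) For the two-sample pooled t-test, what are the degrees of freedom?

degrees of freedom = 34

df = n₁ + n₂ − 2 = 16 + 20 − 2 = 34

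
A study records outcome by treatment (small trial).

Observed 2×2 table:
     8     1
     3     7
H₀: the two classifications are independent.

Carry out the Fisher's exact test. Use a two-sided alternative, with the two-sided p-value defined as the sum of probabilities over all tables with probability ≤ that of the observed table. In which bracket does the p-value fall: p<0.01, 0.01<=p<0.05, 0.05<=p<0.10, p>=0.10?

p-value bracket: 0.01<=p<0.05

Margins: r₁=9, r₂=10, c₁=11, c₂=8, n=19
p_obs = C(9,8)·C(10,3)/C(19,11); sum pmf over tables with pmf ≤ p_obs
p-value (two-sided) = 0.01977
→ bracket: 0.01<=p<0.05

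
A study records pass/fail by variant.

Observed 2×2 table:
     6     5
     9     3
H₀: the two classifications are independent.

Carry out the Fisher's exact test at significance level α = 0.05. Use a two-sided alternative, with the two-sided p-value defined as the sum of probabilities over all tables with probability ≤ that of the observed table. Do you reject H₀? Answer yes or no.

reject H₀: no

Margins: r₁=11, r₂=12, c₁=15, c₂=8, n=23
p_obs = C(11,6)·C(12,9)/C(23,15); sum pmf over tables with pmf ≤ p_obs
p-value (two-sided) = 0.40032
At α=0.05: p ≥ α → fail to reject H₀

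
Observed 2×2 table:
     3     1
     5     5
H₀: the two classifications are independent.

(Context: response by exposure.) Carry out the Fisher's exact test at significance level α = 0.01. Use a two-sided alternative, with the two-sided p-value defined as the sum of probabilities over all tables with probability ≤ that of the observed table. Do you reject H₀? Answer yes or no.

Margins: r₁=4, r₂=10, c₁=8, c₂=6, n=14
p_obs = C(4,3)·C(10,5)/C(14,8); sum pmf over tables with pmf ≤ p_obs
p-value (two-sided) = 0.58042
At α=0.01: p ≥ α → fail to reject H₀

reject H₀: no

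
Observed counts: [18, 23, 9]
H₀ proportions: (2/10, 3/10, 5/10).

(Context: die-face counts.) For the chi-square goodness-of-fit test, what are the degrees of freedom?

degrees of freedom = 2

df = k − 1 = 3 − 1 = 2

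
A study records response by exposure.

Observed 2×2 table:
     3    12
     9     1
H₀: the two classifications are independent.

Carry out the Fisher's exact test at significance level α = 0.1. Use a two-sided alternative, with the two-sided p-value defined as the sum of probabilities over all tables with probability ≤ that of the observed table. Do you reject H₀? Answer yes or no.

reject H₀: yes

Margins: r₁=15, r₂=10, c₁=12, c₂=13, n=25
p_obs = C(15,3)·C(10,9)/C(25,12); sum pmf over tables with pmf ≤ p_obs
p-value (two-sided) = 0.00098
At α=0.1: p < α → reject H₀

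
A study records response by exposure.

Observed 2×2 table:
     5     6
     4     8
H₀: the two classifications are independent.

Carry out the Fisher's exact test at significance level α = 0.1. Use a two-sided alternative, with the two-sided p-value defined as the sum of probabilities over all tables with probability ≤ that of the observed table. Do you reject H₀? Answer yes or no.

Margins: r₁=11, r₂=12, c₁=9, c₂=14, n=23
p_obs = C(11,5)·C(12,4)/C(23,9); sum pmf over tables with pmf ≤ p_obs
p-value (two-sided) = 0.68017
At α=0.1: p ≥ α → fail to reject H₀

reject H₀: no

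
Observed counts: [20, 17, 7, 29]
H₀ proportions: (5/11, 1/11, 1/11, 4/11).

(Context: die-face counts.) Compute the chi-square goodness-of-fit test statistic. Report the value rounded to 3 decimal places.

test statistic = 21.668

n = 73; E_i = n·p_i = [33.18, 6.64, 6.64, 26.55]
χ² = (20−33.18)²/33.18 + (17−6.64)²/6.64 + (7−6.64)²/6.64 + (29−26.55)²/26.55 = 21.6678
df = 3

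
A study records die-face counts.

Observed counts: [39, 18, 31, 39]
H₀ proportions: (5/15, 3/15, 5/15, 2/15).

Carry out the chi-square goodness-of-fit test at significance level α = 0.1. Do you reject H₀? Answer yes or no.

n = 127; E_i = n·p_i = [42.33, 25.40, 42.33, 16.93]
χ² = (39−42.33)²/42.33 + (18−25.40)²/25.40 + (31−42.33)²/42.33 + (39−16.93)²/16.93 = 34.2087
df = 3
p-value (upper-tail) = 0.00000
At α=0.1: p < α → reject H₀

reject H₀: yes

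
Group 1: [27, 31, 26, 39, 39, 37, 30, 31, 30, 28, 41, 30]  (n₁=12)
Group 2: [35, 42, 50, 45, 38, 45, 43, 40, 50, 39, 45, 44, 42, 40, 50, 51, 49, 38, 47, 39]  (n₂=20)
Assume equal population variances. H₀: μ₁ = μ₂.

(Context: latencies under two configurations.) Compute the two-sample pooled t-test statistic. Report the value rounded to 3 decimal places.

test statistic = -6.218

x̄₁=32.417, s₁=5.160, n₁=12
x̄₂=43.600, s₂=4.784, n₂=20
s_p² = [11·5.160² + 19·4.784²]/30 = 24.2572
SE = √(s_p²·(1/12+1/20)) = 1.7984
t = (32.417−43.600)/1.7984 = -6.2184
df = 30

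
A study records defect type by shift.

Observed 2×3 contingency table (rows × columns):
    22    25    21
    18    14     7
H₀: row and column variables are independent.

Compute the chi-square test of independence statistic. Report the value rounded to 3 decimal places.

Row totals [68, 39], col totals [40, 39, 28], n=107
χ² = (22−25.42)²/25.42 + (25−24.79)²/24.79 + (21−17.79)²/17.79 + (18−14.58)²/14.58 + (14−14.21)²/14.21 + (7−10.21)²/10.21 = 2.8523
df = 2

test statistic = 2.852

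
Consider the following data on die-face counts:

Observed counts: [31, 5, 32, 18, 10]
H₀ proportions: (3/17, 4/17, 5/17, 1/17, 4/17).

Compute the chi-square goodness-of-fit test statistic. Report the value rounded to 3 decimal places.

n = 96; E_i = n·p_i = [16.94, 22.59, 28.24, 5.65, 22.59]
χ² = (31−16.94)²/16.94 + (5−22.59)²/22.59 + (32−28.24)²/28.24 + (18−5.65)²/5.65 + (10−22.59)²/22.59 = 59.9012
df = 4

test statistic = 59.901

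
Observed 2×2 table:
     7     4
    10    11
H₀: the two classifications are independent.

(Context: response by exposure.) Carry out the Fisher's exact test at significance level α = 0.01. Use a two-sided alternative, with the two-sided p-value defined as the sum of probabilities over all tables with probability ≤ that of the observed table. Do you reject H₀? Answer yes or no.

reject H₀: no

Margins: r₁=11, r₂=21, c₁=17, c₂=15, n=32
p_obs = C(11,7)·C(21,10)/C(32,17); sum pmf over tables with pmf ≤ p_obs
p-value (two-sided) = 0.47191
At α=0.01: p ≥ α → fail to reject H₀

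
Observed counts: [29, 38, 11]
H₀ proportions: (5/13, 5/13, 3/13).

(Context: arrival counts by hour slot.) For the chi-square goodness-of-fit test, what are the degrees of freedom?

df = k − 1 = 3 − 1 = 2

degrees of freedom = 2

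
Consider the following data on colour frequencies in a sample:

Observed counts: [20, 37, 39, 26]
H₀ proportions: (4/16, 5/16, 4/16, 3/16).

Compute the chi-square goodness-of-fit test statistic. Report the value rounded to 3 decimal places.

n = 122; E_i = n·p_i = [30.50, 38.12, 30.50, 22.88]
χ² = (20−30.50)²/30.50 + (37−38.12)²/38.12 + (39−30.50)²/30.50 + (26−22.88)²/22.88 = 6.4437
df = 3

test statistic = 6.444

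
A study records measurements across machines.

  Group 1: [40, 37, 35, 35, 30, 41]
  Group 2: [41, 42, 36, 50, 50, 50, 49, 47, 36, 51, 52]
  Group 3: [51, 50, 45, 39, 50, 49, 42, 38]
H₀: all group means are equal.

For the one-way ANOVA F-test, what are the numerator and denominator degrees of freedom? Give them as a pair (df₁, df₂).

k = 3 groups, N = 25 total
df = (k−1, N−k) = (3−1, 25−3) = (2, 22)

degrees of freedom = [2, 22]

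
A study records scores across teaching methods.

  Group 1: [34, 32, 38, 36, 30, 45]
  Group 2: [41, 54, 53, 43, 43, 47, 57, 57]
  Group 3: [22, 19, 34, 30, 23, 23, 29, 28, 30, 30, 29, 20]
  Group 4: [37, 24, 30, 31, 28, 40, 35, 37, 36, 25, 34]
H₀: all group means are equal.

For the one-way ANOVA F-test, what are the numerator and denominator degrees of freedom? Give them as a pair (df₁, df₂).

k = 4 groups, N = 37 total
df = (k−1, N−k) = (4−1, 37−4) = (3, 33)

degrees of freedom = [3, 33]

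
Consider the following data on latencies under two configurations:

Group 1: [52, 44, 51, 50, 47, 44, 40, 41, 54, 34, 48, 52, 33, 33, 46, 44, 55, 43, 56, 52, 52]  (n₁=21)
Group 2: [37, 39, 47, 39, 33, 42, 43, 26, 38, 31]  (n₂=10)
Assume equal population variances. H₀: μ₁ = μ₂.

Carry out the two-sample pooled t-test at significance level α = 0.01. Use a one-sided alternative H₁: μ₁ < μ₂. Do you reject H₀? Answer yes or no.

reject H₀: no

x̄₁=46.238, s₁=7.063, n₁=21
x̄₂=37.500, s₂=6.151, n₂=10
s_p² = [20·7.063² + 9·6.151²]/29 = 46.1486
SE = √(s_p²·(1/21+1/10)) = 2.6101
t = (46.238−37.500)/2.6101 = 3.3479
df = 29
p-value (one-sided, H₁ less) = 0.99887
At α=0.01: p ≥ α → fail to reject H₀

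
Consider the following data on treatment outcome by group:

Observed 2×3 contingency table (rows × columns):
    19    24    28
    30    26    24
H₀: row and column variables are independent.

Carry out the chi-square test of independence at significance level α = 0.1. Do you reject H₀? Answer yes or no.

Row totals [71, 80], col totals [49, 50, 52], n=151
χ² = (19−23.04)²/23.04 + (24−23.51)²/23.51 + (28−24.45)²/24.45 + (30−25.96)²/25.96 + (26−26.49)²/26.49 + (24−27.55)²/27.55 = 2.3289
df = 2
p-value (upper-tail) = 0.31209
At α=0.1: p ≥ α → fail to reject H₀

reject H₀: no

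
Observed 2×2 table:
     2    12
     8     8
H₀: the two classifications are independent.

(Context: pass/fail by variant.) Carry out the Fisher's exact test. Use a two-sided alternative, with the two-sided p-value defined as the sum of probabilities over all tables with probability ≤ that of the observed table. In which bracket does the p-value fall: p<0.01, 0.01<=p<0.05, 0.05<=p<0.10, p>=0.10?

Margins: r₁=14, r₂=16, c₁=10, c₂=20, n=30
p_obs = C(14,2)·C(16,8)/C(30,10); sum pmf over tables with pmf ≤ p_obs
p-value (two-sided) = 0.05767
→ bracket: 0.05<=p<0.10

p-value bracket: 0.05<=p<0.10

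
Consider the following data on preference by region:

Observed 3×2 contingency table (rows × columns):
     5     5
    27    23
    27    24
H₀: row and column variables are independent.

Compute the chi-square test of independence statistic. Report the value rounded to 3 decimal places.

Row totals [10, 50, 51], col totals [59, 52], n=111
χ² = (5−5.32)²/5.32 + (5−4.68)²/4.68 + (27−26.58)²/26.58 + (23−23.42)²/23.42 + (27−27.11)²/27.11 + (24−23.89)²/23.89 = 0.0552
df = 2

test statistic = 0.055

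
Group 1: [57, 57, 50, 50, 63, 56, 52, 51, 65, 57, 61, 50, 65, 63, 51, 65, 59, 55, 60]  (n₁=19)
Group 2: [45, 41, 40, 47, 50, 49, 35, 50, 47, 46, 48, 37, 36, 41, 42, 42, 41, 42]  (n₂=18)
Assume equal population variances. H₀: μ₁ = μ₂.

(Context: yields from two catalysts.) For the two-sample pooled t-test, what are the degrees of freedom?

degrees of freedom = 35

df = n₁ + n₂ − 2 = 19 + 18 − 2 = 35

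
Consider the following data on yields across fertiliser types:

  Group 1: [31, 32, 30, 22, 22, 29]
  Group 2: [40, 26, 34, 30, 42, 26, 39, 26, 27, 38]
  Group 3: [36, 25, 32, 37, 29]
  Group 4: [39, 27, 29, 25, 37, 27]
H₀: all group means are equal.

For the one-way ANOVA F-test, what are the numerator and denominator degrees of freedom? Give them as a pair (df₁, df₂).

k = 4 groups, N = 27 total
df = (k−1, N−k) = (4−1, 27−4) = (3, 23)

degrees of freedom = [3, 23]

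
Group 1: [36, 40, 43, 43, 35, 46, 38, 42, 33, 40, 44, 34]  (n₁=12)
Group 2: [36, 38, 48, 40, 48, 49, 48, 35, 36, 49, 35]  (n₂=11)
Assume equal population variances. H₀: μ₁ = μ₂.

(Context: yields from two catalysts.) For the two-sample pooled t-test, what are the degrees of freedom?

degrees of freedom = 21

df = n₁ + n₂ − 2 = 12 + 11 − 2 = 21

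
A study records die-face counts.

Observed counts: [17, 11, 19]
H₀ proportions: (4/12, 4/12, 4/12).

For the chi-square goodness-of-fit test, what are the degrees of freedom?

df = k − 1 = 3 − 1 = 2

degrees of freedom = 2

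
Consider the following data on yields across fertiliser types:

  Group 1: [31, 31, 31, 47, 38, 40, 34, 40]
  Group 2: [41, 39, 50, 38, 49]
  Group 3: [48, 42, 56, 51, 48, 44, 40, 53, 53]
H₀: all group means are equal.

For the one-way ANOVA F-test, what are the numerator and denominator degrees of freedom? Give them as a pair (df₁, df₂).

degrees of freedom = [2, 19]

k = 3 groups, N = 22 total
df = (k−1, N−k) = (3−1, 22−3) = (2, 19)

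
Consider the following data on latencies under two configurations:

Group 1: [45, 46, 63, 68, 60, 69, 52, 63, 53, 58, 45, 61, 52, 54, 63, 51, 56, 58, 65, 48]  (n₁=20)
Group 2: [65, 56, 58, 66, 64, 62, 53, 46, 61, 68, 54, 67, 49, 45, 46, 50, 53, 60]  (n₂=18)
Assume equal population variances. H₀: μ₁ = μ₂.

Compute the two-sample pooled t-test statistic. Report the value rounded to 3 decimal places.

x̄₁=56.500, s₁=7.473, n₁=20
x̄₂=56.833, s₂=7.695, n₂=18
s_p² = [19·7.473² + 17·7.695²]/36 = 57.4306
SE = √(s_p²·(1/20+1/18)) = 2.4621
t = (56.500−56.833)/2.4621 = -0.1354
df = 36

test statistic = -0.135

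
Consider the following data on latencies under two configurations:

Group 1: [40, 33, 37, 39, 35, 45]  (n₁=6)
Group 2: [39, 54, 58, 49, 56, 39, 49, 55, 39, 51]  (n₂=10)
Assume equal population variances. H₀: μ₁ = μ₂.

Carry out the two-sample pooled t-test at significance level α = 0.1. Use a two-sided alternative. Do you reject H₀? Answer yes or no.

x̄₁=38.167, s₁=4.215, n₁=6
x̄₂=48.900, s₂=7.415, n₂=10
s_p² = [5·4.215² + 9·7.415²]/14 = 41.6952
SE = √(s_p²·(1/6+1/10)) = 3.3345
t = (38.167−48.900)/3.3345 = -3.2189
df = 14
p-value (two-sided) = 0.00618
At α=0.1: p < α → reject H₀

reject H₀: yes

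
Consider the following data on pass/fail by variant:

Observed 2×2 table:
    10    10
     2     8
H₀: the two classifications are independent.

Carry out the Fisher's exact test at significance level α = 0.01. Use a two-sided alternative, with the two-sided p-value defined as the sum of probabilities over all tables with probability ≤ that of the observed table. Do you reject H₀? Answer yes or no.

reject H₀: no

Margins: r₁=20, r₂=10, c₁=12, c₂=18, n=30
p_obs = C(20,10)·C(10,2)/C(30,12); sum pmf over tables with pmf ≤ p_obs
p-value (two-sided) = 0.23527
At α=0.01: p ≥ α → fail to reject H₀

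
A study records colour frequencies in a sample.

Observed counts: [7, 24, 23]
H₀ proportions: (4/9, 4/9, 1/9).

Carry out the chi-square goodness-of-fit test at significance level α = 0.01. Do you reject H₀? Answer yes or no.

n = 54; E_i = n·p_i = [24.00, 24.00, 6.00]
χ² = (7−24.00)²/24.00 + (24−24.00)²/24.00 + (23−6.00)²/6.00 = 60.2083
df = 2
p-value (upper-tail) = 0.00000
At α=0.01: p < α → reject H₀

reject H₀: yes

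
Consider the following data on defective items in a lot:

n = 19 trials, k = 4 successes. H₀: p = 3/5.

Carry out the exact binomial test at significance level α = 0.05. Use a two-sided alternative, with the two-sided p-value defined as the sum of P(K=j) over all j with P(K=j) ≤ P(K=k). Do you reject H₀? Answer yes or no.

reject H₀: yes

Exact binomial: n=19, k=4, p₀=3/5=0.6000
P(X=j) = C(n,j)·p₀^j·(1−p₀)^(n−j); p = Σ P(X=j) over j with P(X=j) ≤ P(X=4)
p-value (two-sided) = 0.00070
At α=0.05: p < α → reject H₀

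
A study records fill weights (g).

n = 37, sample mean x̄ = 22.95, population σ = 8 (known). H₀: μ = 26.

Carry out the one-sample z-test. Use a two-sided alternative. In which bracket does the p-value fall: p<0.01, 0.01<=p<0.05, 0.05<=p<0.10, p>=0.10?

p-value bracket: 0.01<=p<0.05

SE = σ/√n = 8/√37 = 1.3152
z = (x̄−μ₀)/SE = (22.95−26)/1.3152 = -2.3191
p-value (two-sided) = 0.02039
→ bracket: 0.01<=p<0.05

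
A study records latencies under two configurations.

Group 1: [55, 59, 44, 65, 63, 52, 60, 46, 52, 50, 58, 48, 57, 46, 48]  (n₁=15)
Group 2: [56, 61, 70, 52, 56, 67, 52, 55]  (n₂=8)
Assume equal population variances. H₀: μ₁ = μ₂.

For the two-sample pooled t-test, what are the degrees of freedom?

degrees of freedom = 21

df = n₁ + n₂ − 2 = 15 + 8 − 2 = 21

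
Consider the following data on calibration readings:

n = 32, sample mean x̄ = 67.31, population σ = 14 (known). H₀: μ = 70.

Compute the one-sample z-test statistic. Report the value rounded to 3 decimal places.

SE = σ/√n = 14/√32 = 2.4749
z = (x̄−μ₀)/SE = (67.31−70)/2.4749 = -1.0869

test statistic = -1.087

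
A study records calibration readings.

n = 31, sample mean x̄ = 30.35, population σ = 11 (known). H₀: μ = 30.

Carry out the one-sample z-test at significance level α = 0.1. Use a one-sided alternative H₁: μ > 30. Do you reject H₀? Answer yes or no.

reject H₀: no

SE = σ/√n = 11/√31 = 1.9757
z = (x̄−μ₀)/SE = (30.35−30)/1.9757 = 0.1772
p-value (one-sided, H₁ greater) = 0.42969
At α=0.1: p ≥ α → fail to reject H₀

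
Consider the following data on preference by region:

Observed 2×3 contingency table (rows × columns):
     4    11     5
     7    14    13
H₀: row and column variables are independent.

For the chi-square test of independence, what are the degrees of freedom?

degrees of freedom = 2

df = (r−1)(c−1) = (2−1)·(3−1) = 2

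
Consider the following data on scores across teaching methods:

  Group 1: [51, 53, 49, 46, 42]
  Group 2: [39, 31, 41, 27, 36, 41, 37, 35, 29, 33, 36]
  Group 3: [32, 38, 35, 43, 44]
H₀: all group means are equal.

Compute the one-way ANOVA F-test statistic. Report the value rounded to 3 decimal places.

Group means [48.20, 35.00, 38.40], grand mean 38.952
SSB = Σnᵢ(x̄ᵢ−x̄)² = 600.952; SSW = ΣΣ(x−x̄ᵢ)² = 394.000
MSB = 600.952/2 = 300.4762; MSW = 394.000/18 = 21.8889
F = MSB/MSW = 13.7273
df = (2, 18)

test statistic = 13.727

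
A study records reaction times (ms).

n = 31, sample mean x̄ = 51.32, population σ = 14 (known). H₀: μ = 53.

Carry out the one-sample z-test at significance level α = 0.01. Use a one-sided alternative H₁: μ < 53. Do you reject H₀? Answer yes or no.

SE = σ/√n = 14/√31 = 2.5145
z = (x̄−μ₀)/SE = (51.32−53)/2.5145 = -0.6681
p-value (one-sided, H₁ less) = 0.25202
At α=0.01: p ≥ α → fail to reject H₀

reject H₀: no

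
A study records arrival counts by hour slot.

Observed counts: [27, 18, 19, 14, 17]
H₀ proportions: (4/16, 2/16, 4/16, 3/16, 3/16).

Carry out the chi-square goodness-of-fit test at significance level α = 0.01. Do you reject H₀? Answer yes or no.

n = 95; E_i = n·p_i = [23.75, 11.88, 23.75, 17.81, 17.81]
χ² = (27−23.75)²/23.75 + (18−11.88)²/11.88 + (19−23.75)²/23.75 + (14−17.81)²/17.81 + (17−17.81)²/17.81 = 5.4070
df = 4
p-value (upper-tail) = 0.24802
At α=0.01: p ≥ α → fail to reject H₀

reject H₀: no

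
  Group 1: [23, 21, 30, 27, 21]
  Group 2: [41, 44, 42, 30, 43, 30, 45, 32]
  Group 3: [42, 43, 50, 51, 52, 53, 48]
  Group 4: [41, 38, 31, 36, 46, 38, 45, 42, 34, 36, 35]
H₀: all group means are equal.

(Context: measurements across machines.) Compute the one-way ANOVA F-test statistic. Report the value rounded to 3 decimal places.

test statistic = 21.860

Group means [24.40, 38.38, 48.43, 38.36], grand mean 38.387
SSB = Σnᵢ(x̄ᵢ−x̄)² = 1684.020; SSW = ΣΣ(x−x̄ᵢ)² = 693.335
MSB = 1684.020/3 = 561.3400; MSW = 693.335/27 = 25.6791
F = MSB/MSW = 21.8598
df = (3, 27)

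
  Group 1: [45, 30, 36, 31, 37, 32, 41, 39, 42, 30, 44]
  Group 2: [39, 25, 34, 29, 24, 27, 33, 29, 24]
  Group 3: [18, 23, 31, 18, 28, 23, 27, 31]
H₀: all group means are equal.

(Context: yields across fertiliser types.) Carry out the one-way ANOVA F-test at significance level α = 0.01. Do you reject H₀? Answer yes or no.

reject H₀: yes

Group means [37.00, 29.33, 24.88], grand mean 31.071
SSB = Σnᵢ(x̄ᵢ−x̄)² = 720.982; SSW = ΣΣ(x−x̄ᵢ)² = 718.875
MSB = 720.982/2 = 360.4911; MSW = 718.875/25 = 28.7550
F = MSB/MSW = 12.5366
df = (2, 25)
p-value (upper-tail) = 0.00017
At α=0.01: p < α → reject H₀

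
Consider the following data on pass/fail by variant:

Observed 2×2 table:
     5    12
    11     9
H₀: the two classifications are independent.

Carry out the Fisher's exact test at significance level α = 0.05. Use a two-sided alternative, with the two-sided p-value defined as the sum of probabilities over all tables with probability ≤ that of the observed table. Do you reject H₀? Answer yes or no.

Margins: r₁=17, r₂=20, c₁=16, c₂=21, n=37
p_obs = C(17,5)·C(20,11)/C(37,16); sum pmf over tables with pmf ≤ p_obs
p-value (two-sided) = 0.18453
At α=0.05: p ≥ α → fail to reject H₀

reject H₀: no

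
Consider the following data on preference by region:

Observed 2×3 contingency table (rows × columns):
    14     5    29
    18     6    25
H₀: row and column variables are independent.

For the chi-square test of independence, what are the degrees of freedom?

degrees of freedom = 2

df = (r−1)(c−1) = (2−1)·(3−1) = 2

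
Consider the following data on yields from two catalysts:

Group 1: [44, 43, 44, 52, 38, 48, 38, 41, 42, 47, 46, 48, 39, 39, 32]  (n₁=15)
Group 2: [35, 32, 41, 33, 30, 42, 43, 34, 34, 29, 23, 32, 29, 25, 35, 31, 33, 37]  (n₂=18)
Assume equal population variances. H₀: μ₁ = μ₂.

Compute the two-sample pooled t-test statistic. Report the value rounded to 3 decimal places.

x̄₁=42.733, s₁=5.106, n₁=15
x̄₂=33.222, s₂=5.320, n₂=18
s_p² = [14·5.106² + 17·5.320²]/31 = 27.2918
SE = √(s_p²·(1/15+1/18)) = 1.8264
t = (42.733−33.222)/1.8264 = 5.2076
df = 31

test statistic = 5.208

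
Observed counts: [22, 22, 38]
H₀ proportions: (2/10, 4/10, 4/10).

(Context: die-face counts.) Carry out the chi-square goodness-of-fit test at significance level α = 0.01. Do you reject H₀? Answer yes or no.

n = 82; E_i = n·p_i = [16.40, 32.80, 32.80]
χ² = (22−16.40)²/16.40 + (22−32.80)²/32.80 + (38−32.80)²/32.80 = 6.2927
df = 2
p-value (upper-tail) = 0.04301
At α=0.01: p ≥ α → fail to reject H₀

reject H₀: no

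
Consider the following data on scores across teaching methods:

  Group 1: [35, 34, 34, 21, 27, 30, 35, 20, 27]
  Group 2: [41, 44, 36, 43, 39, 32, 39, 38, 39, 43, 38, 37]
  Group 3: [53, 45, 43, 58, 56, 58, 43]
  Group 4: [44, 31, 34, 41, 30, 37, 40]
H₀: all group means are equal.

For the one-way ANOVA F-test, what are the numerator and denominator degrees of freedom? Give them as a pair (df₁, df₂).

k = 4 groups, N = 35 total
df = (k−1, N−k) = (4−1, 35−4) = (3, 31)

degrees of freedom = [3, 31]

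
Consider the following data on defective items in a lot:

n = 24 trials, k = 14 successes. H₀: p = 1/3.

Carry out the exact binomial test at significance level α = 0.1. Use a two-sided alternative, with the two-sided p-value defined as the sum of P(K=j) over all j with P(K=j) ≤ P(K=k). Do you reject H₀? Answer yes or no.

Exact binomial: n=24, k=14, p₀=1/3=0.3333
P(X=j) = C(n,j)·p₀^j·(1−p₀)^(n−j); p = Σ P(X=j) over j with P(X=j) ≤ P(X=14)
p-value (two-sided) = 0.01521
At α=0.1: p < α → reject H₀

reject H₀: yes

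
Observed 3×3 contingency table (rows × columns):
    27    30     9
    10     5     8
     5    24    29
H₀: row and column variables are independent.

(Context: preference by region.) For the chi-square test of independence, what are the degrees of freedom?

degrees of freedom = 4

df = (r−1)(c−1) = (3−1)·(3−1) = 4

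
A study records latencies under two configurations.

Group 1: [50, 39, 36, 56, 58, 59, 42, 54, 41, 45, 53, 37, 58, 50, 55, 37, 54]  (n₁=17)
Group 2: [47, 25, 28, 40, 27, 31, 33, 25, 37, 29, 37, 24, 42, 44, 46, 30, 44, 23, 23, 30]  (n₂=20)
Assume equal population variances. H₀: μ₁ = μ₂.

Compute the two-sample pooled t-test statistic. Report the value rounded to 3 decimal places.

test statistic = 5.605

x̄₁=48.471, s₁=8.277, n₁=17
x̄₂=33.250, s₂=8.194, n₂=20
s_p² = [16·8.277² + 19·8.194²]/35 = 67.7710
SE = √(s_p²·(1/17+1/20)) = 2.7157
t = (48.471−33.250)/2.7157 = 5.6046
df = 35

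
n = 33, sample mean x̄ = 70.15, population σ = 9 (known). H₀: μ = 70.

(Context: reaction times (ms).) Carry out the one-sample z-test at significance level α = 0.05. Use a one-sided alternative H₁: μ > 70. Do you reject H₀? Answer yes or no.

SE = σ/√n = 9/√33 = 1.5667
z = (x̄−μ₀)/SE = (70.15−70)/1.5667 = 0.0957
p-value (one-sided, H₁ greater) = 0.46186
At α=0.05: p ≥ α → fail to reject H₀

reject H₀: no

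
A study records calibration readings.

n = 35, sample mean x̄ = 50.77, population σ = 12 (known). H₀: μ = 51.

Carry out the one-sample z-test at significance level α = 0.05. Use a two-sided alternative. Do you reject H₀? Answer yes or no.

reject H₀: no

SE = σ/√n = 12/√35 = 2.0284
z = (x̄−μ₀)/SE = (50.77−51)/2.0284 = -0.1134
p-value (two-sided) = 0.90972
At α=0.05: p ≥ α → fail to reject H₀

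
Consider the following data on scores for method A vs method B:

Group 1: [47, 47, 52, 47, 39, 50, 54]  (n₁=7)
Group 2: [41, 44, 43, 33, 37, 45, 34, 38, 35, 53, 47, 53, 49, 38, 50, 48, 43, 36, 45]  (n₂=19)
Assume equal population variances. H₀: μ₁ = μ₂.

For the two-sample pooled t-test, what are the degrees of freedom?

degrees of freedom = 24

df = n₁ + n₂ − 2 = 7 + 19 − 2 = 24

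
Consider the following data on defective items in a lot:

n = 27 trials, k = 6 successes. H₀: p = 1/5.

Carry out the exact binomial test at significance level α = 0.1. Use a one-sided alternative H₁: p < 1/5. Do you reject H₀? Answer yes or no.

reject H₀: no

Exact binomial: n=27, k=6, p₀=1/5=0.2000
P(X≤6) from Σ C(n,i)·p₀^i·(1−p₀)^(n−i)
p-value (one-sided, H₁ less) = 0.71339
At α=0.1: p ≥ α → fail to reject H₀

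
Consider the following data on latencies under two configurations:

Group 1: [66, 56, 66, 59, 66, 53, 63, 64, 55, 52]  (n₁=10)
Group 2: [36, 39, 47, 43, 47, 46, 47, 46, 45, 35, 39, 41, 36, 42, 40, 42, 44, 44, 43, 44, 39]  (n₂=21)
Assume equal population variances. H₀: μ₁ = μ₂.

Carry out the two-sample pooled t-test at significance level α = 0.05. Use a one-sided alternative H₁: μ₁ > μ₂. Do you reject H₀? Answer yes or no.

x̄₁=60.000, s₁=5.657, n₁=10
x̄₂=42.143, s₂=3.759, n₂=21
s_p² = [9·5.657² + 20·3.759²]/29 = 19.6749
SE = √(s_p²·(1/10+1/21)) = 1.7042
t = (60.000−42.143)/1.7042 = 10.4782
df = 29
p-value (one-sided, H₁ greater) = 0.00000
At α=0.05: p < α → reject H₀

reject H₀: yes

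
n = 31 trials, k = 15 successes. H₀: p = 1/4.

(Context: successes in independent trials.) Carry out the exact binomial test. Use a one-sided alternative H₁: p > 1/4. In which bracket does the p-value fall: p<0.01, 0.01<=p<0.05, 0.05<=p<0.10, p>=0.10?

p-value bracket: p<0.01

Exact binomial: n=31, k=15, p₀=1/4=0.2500
P(X≥15) from Σ C(n,i)·p₀^i·(1−p₀)^(n−i)
p-value (one-sided, H₁ greater) = 0.00411
→ bracket: p<0.01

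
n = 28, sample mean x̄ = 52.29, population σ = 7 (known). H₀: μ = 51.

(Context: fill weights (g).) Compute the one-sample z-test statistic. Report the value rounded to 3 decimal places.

SE = σ/√n = 7/√28 = 1.3229
z = (x̄−μ₀)/SE = (52.29−51)/1.3229 = 0.9751

test statistic = 0.975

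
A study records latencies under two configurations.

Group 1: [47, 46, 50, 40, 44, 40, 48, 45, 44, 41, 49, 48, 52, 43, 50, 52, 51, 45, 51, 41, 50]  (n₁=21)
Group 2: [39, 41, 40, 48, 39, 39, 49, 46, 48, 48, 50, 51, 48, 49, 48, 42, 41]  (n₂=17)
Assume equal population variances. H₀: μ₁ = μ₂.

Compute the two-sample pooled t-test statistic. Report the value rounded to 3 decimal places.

test statistic = 1.068

x̄₁=46.524, s₁=4.020, n₁=21
x̄₂=45.059, s₂=4.423, n₂=17
s_p² = [20·4.020² + 16·4.423²]/36 = 17.6716
SE = √(s_p²·(1/21+1/17)) = 1.3715
t = (46.524−45.059)/1.3715 = 1.0682
df = 36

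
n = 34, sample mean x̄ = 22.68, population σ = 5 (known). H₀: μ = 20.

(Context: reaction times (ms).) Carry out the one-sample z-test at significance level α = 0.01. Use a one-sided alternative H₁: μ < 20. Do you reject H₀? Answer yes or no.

reject H₀: no

SE = σ/√n = 5/√34 = 0.8575
z = (x̄−μ₀)/SE = (22.68−20)/0.8575 = 3.1254
p-value (one-sided, H₁ less) = 0.99911
At α=0.01: p ≥ α → fail to reject H₀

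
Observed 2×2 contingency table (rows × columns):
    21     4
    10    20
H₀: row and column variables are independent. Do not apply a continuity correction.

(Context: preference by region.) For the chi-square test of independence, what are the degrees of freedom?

df = (r−1)(c−1) = (2−1)·(2−1) = 1

degrees of freedom = 1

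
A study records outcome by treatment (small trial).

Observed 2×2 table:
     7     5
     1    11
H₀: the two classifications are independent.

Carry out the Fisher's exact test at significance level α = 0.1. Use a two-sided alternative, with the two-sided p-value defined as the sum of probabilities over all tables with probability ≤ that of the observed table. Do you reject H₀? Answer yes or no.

reject H₀: yes

Margins: r₁=12, r₂=12, c₁=8, c₂=16, n=24
p_obs = C(12,7)·C(12,1)/C(24,8); sum pmf over tables with pmf ≤ p_obs
p-value (two-sided) = 0.02719
At α=0.1: p < α → reject H₀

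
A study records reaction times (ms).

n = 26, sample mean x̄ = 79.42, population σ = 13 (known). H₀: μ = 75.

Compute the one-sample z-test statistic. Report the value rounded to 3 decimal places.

SE = σ/√n = 13/√26 = 2.5495
z = (x̄−μ₀)/SE = (79.42−75)/2.5495 = 1.7337

test statistic = 1.734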